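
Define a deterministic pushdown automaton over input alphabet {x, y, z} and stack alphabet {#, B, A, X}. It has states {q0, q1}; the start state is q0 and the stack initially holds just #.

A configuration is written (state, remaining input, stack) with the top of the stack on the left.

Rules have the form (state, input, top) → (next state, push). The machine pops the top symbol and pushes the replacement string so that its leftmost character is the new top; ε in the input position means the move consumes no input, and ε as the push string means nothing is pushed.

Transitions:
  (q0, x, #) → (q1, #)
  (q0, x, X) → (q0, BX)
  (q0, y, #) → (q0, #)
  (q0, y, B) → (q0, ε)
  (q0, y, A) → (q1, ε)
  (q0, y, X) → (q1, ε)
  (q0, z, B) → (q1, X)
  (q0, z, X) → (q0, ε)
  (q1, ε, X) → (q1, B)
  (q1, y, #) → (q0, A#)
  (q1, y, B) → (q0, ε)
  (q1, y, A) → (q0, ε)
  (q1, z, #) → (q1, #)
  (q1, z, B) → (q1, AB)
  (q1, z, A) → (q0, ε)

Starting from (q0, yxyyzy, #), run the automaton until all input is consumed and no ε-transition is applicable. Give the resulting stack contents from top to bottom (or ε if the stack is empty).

(q0, yxyyzy, #)
  read y, top #: go to q0, push # → (q0, xyyzy, #)
  read x, top #: go to q1, push # → (q1, yyzy, #)
  read y, top #: go to q0, push A# → (q0, yzy, A#)
  read y, top A: go to q1, push ε → (q1, zy, #)
  read z, top #: go to q1, push # → (q1, y, #)
  read y, top #: go to q0, push A# → (q0, ε, A#)
All input consumed in state q0 with stack A#.

A#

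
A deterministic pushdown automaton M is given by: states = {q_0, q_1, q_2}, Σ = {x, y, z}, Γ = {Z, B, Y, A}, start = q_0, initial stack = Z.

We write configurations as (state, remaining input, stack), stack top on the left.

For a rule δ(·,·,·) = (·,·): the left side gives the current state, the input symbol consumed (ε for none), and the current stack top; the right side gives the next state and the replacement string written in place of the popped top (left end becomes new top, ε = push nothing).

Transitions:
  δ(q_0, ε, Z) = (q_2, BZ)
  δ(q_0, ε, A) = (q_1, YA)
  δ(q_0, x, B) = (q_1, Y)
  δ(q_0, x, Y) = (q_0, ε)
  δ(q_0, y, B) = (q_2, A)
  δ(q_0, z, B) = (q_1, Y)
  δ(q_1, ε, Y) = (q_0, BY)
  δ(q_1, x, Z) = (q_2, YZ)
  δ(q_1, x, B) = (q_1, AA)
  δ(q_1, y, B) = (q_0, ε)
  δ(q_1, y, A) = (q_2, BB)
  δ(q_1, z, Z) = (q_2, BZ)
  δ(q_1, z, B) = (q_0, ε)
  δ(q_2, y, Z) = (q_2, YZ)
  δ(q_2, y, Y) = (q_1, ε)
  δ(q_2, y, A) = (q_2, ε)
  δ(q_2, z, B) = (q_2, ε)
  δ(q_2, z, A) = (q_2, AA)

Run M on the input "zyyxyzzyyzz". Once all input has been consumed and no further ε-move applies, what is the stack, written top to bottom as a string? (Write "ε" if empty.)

Z

(q_0, zyyxyzzyyzz, Z)
  ε-move, top Z: go to q_2, push BZ → (q_2, zyyxyzzyyzz, BZ)
  read z, top B: go to q_2, push ε → (q_2, yyxyzzyyzz, Z)
  read y, top Z: go to q_2, push YZ → (q_2, yxyzzyyzz, YZ)
  read y, top Y: go to q_1, push ε → (q_1, xyzzyyzz, Z)
  read x, top Z: go to q_2, push YZ → (q_2, yzzyyzz, YZ)
  read y, top Y: go to q_1, push ε → (q_1, zzyyzz, Z)
  read z, top Z: go to q_2, push BZ → (q_2, zyyzz, BZ)
  read z, top B: go to q_2, push ε → (q_2, yyzz, Z)
  read y, top Z: go to q_2, push YZ → (q_2, yzz, YZ)
  read y, top Y: go to q_1, push ε → (q_1, zz, Z)
  read z, top Z: go to q_2, push BZ → (q_2, z, BZ)
  read z, top B: go to q_2, push ε → (q_2, ε, Z)
All input consumed in state q_2 with stack Z.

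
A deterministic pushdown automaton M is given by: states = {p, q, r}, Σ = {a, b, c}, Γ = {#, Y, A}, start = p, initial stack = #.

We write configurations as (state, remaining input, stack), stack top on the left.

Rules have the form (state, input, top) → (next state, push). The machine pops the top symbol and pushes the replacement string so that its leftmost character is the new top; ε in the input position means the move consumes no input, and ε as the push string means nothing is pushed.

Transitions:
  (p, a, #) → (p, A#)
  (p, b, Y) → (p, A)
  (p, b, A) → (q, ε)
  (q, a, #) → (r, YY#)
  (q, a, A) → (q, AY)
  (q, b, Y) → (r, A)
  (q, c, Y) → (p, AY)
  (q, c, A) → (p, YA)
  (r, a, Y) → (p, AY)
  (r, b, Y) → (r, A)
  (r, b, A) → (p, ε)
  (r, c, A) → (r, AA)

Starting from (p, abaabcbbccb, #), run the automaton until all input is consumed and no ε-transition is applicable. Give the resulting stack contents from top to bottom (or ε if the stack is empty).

(p, abaabcbbccb, #) ⊢ (p, baabcbbccb, A#) ⊢ (q, aabcbbccb, #) ⊢ (r, abcbbccb, YY#) ⊢ (p, bcbbccb, AYY#) ⊢ (q, cbbccb, YY#) ⊢ (p, bbccb, AYY#) ⊢ (q, bccb, YY#) ⊢ (r, ccb, AY#) ⊢ (r, cb, AAY#) ⊢ (r, b, AAAY#) ⊢ (p, ε, AAY#)
All input consumed in state p with stack AAY#.

AAY#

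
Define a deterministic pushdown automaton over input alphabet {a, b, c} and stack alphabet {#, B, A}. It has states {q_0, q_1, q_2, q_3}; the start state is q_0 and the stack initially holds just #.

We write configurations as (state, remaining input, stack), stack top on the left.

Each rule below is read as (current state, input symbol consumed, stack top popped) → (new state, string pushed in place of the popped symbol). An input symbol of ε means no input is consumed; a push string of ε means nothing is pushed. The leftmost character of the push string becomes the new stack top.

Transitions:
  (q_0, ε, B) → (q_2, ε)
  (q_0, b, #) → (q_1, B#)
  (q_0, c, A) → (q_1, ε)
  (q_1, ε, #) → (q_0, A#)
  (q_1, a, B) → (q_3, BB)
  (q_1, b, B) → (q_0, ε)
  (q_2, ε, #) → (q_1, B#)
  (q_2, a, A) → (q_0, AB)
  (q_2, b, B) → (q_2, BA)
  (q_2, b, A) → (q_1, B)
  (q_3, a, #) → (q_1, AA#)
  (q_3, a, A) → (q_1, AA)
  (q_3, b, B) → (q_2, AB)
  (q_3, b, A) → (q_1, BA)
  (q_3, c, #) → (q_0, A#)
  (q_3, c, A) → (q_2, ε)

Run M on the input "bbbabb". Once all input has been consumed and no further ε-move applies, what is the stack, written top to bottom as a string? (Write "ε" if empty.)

BBB#

(q_0, bbbabb, #)
  read b, top #: go to q_1, push B# → (q_1, bbabb, B#)
  read b, top B: go to q_0, push ε → (q_0, babb, #)
  read b, top #: go to q_1, push B# → (q_1, abb, B#)
  read a, top B: go to q_3, push BB → (q_3, bb, BB#)
  read b, top B: go to q_2, push AB → (q_2, b, ABB#)
  read b, top A: go to q_1, push B → (q_1, ε, BBB#)
All input consumed in state q_1 with stack BBB#.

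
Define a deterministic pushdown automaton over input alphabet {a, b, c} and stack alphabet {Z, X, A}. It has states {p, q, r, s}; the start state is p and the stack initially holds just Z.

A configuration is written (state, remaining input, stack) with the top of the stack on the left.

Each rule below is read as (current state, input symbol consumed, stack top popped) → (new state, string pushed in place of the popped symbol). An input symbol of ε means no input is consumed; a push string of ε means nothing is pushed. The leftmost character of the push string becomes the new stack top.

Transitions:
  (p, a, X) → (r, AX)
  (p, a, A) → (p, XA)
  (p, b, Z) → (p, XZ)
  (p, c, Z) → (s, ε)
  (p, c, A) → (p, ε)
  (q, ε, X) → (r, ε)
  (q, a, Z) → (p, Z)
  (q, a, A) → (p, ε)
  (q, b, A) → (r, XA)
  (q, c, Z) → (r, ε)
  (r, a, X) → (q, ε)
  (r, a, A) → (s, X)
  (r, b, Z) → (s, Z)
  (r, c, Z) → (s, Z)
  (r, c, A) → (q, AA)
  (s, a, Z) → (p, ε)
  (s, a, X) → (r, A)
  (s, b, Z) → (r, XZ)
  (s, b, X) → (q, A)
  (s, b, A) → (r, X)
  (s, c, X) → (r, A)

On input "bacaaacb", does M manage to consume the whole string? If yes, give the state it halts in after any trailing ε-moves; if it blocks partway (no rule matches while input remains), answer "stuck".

(p, bacaaacb, Z) ⊢ (p, acaaacb, XZ) ⊢ (r, caaacb, AXZ) ⊢ (q, aaacb, AAXZ) ⊢ (p, aacb, AXZ) ⊢ (p, acb, XAXZ) ⊢ (r, cb, AXAXZ) ⊢ (q, b, AAXAXZ) ⊢ (r, ε, XAAXAXZ)
All input consumed; M is in state r.

r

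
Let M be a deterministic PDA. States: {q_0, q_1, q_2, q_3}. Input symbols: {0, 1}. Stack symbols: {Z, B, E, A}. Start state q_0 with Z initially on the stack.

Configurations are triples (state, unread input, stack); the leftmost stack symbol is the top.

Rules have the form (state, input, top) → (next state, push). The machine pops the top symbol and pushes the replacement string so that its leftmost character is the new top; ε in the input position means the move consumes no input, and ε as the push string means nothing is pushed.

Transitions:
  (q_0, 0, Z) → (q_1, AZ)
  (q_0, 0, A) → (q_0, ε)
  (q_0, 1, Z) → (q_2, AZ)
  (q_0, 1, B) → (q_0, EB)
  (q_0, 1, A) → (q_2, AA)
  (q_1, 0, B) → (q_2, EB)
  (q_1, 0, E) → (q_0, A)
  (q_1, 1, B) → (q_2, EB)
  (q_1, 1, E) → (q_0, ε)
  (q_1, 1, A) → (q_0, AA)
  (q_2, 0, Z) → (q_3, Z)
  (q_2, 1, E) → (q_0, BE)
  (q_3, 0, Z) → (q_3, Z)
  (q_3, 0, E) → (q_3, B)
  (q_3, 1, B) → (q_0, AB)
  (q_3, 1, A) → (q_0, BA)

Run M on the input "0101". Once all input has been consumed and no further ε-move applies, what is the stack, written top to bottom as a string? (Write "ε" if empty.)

(q_0, 0101, Z) ⊢ (q_1, 101, AZ) ⊢ (q_0, 01, AAZ) ⊢ (q_0, 1, AZ) ⊢ (q_2, ε, AAZ)
All input consumed in state q_2 with stack AAZ.

AAZ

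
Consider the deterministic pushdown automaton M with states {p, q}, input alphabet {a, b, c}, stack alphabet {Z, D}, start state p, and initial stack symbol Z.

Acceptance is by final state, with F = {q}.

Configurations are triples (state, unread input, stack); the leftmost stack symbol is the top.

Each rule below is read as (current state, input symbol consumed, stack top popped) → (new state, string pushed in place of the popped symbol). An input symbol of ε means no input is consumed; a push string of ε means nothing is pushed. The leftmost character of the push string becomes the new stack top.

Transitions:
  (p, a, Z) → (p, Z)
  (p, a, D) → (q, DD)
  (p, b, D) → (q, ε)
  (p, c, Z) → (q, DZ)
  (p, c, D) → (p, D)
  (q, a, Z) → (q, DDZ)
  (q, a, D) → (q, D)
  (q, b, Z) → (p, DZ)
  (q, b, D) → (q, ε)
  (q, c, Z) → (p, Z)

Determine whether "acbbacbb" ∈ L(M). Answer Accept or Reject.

Reject

(p, acbbacbb, Z) ⊢ (p, cbbacbb, Z) ⊢ (q, bbacbb, DZ) ⊢ (q, bacbb, Z) ⊢ (p, acbb, DZ) ⊢ (q, cbb, DDZ)
No transition applies at (q, cbb, DDZ); input not fully consumed.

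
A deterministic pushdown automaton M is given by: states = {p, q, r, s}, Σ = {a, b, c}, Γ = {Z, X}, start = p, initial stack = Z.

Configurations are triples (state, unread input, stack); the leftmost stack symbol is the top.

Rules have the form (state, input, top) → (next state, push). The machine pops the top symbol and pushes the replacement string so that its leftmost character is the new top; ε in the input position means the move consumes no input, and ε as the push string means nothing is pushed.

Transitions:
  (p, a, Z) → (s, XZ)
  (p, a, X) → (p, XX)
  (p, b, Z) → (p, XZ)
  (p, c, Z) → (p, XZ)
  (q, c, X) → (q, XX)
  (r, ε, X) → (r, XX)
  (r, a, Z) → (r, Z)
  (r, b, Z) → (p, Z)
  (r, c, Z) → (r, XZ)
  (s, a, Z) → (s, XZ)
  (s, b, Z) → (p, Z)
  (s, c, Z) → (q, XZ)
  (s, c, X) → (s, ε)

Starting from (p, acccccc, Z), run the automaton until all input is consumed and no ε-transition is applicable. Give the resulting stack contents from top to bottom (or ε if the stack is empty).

(p, acccccc, Z)
  read a, top Z: go to s, push XZ → (s, cccccc, XZ)
  read c, top X: go to s, push ε → (s, ccccc, Z)
  read c, top Z: go to q, push XZ → (q, cccc, XZ)
  read c, top X: go to q, push XX → (q, ccc, XXZ)
  read c, top X: go to q, push XX → (q, cc, XXXZ)
  read c, top X: go to q, push XX → (q, c, XXXXZ)
  read c, top X: go to q, push XX → (q, ε, XXXXXZ)
All input consumed in state q with stack XXXXXZ.

XXXXXZ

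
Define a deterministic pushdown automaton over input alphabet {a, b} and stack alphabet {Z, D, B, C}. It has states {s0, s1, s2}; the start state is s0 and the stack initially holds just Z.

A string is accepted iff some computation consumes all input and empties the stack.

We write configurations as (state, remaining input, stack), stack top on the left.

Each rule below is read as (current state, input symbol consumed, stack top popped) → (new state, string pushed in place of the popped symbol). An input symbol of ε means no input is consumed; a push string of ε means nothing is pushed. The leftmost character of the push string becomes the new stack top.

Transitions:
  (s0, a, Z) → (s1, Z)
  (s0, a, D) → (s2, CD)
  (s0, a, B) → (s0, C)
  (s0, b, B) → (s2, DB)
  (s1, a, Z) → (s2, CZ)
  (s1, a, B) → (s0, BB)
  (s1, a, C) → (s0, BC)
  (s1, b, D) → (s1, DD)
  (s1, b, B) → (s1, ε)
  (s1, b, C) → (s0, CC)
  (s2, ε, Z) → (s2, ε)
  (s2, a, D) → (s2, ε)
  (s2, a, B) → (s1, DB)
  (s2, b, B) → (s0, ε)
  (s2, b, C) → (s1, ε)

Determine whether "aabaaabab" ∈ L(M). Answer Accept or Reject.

Reject

(s0, aabaaabab, Z) ⊢ (s1, abaaabab, Z) ⊢ (s2, baaabab, CZ) ⊢ (s1, aaabab, Z) ⊢ (s2, aabab, CZ)
No transition applies at (s2, aabab, CZ); input not fully consumed.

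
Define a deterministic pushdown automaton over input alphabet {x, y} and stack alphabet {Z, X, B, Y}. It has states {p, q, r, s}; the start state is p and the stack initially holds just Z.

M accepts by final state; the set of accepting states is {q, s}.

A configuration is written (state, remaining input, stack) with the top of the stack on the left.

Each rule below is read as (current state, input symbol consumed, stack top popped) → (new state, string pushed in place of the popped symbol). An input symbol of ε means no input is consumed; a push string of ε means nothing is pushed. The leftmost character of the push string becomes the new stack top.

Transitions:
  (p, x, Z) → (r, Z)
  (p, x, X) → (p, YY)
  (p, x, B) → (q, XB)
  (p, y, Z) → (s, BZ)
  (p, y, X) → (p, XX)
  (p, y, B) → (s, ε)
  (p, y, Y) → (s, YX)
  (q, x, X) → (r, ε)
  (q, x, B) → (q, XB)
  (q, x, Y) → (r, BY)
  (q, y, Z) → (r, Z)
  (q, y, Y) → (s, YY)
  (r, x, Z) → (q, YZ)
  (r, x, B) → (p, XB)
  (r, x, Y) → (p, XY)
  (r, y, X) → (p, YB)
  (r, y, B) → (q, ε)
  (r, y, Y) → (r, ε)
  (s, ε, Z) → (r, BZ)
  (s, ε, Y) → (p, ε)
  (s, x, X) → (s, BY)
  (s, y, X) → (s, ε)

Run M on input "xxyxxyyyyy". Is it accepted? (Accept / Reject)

Reject

(p, xxyxxyyyyy, Z)
  read x, top Z: go to r, push Z → (r, xyxxyyyyy, Z)
  read x, top Z: go to q, push YZ → (q, yxxyyyyy, YZ)
  read y, top Y: go to s, push YY → (s, xxyyyyy, YYZ)
  ε-move, top Y: go to p, push ε → (p, xxyyyyy, YZ)
No transition applies at (p, xxyyyyy, YZ); input not fully consumed.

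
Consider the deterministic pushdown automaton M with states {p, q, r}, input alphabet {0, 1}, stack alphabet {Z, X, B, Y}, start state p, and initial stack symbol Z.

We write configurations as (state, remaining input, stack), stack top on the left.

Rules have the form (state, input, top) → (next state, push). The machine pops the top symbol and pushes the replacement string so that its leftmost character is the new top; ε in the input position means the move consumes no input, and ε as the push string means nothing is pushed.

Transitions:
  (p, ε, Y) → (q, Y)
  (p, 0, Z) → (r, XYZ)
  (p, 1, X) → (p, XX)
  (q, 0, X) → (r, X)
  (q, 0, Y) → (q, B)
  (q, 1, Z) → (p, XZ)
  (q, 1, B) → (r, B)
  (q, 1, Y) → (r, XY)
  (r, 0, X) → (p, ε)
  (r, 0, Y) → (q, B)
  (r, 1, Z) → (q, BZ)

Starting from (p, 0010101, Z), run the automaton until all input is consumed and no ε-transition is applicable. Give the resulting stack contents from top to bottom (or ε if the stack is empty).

XYZ

(p, 0010101, Z) ⊢ (r, 010101, XYZ) ⊢ (p, 10101, YZ) ⊢ (q, 10101, YZ) ⊢ (r, 0101, XYZ) ⊢ (p, 101, YZ) ⊢ (q, 101, YZ) ⊢ (r, 01, XYZ) ⊢ (p, 1, YZ) ⊢ (q, 1, YZ) ⊢ (r, ε, XYZ)
All input consumed in state r with stack XYZ.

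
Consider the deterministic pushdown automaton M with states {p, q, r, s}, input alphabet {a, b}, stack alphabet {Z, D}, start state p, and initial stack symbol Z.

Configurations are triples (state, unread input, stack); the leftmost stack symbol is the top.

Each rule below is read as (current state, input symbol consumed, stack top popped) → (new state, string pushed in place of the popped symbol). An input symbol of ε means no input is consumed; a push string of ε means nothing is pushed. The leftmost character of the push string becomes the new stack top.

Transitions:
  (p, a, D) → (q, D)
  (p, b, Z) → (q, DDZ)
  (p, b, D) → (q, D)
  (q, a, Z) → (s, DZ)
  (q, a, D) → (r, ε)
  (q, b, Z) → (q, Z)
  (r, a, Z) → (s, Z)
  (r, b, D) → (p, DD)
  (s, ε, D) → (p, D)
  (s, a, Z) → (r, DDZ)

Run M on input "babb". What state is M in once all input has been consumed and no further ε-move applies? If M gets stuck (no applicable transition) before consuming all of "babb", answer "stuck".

q

(p, babb, Z)
  read b, top Z: go to q, push DDZ → (q, abb, DDZ)
  read a, top D: go to r, push ε → (r, bb, DZ)
  read b, top D: go to p, push DD → (p, b, DDZ)
  read b, top D: go to q, push D → (q, ε, DDZ)
All input consumed; M is in state q.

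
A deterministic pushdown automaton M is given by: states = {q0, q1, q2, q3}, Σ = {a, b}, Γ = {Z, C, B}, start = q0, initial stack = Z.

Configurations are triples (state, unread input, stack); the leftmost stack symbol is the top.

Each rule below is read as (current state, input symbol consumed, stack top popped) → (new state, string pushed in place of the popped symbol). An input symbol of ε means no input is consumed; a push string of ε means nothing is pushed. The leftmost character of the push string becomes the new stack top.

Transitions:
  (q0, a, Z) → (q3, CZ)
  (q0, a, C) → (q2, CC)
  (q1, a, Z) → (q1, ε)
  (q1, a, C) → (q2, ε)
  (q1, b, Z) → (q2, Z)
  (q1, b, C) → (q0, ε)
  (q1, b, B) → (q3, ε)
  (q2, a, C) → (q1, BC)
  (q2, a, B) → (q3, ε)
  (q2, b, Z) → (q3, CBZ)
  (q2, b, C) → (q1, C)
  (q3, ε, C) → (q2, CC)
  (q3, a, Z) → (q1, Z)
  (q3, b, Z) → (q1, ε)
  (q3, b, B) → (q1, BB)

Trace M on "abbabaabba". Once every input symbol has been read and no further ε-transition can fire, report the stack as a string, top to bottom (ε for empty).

(q0, abbabaabba, Z) ⊢ (q3, bbabaabba, CZ) ⊢ (q2, bbabaabba, CCZ) ⊢ (q1, babaabba, CCZ) ⊢ (q0, abaabba, CZ) ⊢ (q2, baabba, CCZ) ⊢ (q1, aabba, CCZ) ⊢ (q2, abba, CZ) ⊢ (q1, bba, BCZ) ⊢ (q3, ba, CZ) ⊢ (q2, ba, CCZ) ⊢ (q1, a, CCZ) ⊢ (q2, ε, CZ)
All input consumed in state q2 with stack CZ.

CZ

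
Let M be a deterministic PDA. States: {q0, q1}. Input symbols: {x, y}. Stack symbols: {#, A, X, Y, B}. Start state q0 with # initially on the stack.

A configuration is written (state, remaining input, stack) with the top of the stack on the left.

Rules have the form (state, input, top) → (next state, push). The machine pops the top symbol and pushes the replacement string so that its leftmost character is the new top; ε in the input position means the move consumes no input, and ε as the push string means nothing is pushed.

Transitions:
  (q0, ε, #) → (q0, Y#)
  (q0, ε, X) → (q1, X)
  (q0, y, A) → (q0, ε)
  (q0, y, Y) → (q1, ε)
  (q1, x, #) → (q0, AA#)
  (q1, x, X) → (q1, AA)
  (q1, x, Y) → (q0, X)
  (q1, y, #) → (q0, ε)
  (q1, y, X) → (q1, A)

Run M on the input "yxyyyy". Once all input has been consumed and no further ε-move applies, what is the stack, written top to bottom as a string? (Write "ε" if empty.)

(q0, yxyyyy, #) ⊢ (q0, yxyyyy, Y#) ⊢ (q1, xyyyy, #) ⊢ (q0, yyyy, AA#) ⊢ (q0, yyy, A#) ⊢ (q0, yy, #) ⊢ (q0, yy, Y#) ⊢ (q1, y, #) ⊢ (q0, ε, ε)
All input consumed in state q0 with stack ε.

ε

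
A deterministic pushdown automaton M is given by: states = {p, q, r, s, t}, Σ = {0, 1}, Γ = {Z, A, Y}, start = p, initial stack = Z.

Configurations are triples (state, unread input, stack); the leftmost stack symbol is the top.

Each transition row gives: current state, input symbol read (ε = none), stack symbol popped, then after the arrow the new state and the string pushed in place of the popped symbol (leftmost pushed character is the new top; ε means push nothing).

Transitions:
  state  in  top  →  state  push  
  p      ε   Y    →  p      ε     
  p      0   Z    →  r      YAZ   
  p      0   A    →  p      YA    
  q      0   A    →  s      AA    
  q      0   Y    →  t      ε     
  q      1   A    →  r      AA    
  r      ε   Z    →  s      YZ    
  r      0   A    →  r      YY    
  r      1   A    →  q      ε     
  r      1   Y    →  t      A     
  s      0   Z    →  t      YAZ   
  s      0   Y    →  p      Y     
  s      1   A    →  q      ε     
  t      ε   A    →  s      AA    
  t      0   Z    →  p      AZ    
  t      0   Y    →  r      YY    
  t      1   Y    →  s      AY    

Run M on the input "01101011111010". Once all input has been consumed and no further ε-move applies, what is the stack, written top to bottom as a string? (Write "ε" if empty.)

AAAZ

(p, 01101011111010, Z) ⊢ (r, 1101011111010, YAZ) ⊢ (t, 101011111010, AAZ) ⊢ (s, 101011111010, AAAZ) ⊢ (q, 01011111010, AAZ) ⊢ (s, 1011111010, AAAZ) ⊢ (q, 011111010, AAZ) ⊢ (s, 11111010, AAAZ) ⊢ (q, 1111010, AAZ) ⊢ (r, 111010, AAAZ) ⊢ (q, 11010, AAZ) ⊢ (r, 1010, AAAZ) ⊢ (q, 010, AAZ) ⊢ (s, 10, AAAZ) ⊢ (q, 0, AAZ) ⊢ (s, ε, AAAZ)
All input consumed in state s with stack AAAZ.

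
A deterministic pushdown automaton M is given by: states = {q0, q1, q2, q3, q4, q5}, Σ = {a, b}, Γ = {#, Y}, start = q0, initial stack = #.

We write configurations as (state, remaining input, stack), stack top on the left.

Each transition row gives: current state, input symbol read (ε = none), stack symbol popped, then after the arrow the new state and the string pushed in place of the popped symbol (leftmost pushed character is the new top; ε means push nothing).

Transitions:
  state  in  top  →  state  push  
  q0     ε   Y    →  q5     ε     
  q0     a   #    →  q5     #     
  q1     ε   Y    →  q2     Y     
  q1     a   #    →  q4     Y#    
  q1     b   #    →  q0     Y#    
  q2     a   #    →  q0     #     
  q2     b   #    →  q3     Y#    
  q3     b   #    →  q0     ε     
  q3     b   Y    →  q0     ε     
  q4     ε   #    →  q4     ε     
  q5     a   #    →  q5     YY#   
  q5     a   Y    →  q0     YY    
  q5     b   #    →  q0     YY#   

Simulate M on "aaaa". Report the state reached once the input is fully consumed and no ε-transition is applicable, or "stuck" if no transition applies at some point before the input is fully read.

q5

(q0, aaaa, #)
  read a, top #: go to q5, push # → (q5, aaa, #)
  read a, top #: go to q5, push YY# → (q5, aa, YY#)
  read a, top Y: go to q0, push YY → (q0, a, YYY#)
  ε-move, top Y: go to q5, push ε → (q5, a, YY#)
  read a, top Y: go to q0, push YY → (q0, ε, YYY#)
  ε-move, top Y: go to q5, push ε → (q5, ε, YY#)
All input consumed; M is in state q5.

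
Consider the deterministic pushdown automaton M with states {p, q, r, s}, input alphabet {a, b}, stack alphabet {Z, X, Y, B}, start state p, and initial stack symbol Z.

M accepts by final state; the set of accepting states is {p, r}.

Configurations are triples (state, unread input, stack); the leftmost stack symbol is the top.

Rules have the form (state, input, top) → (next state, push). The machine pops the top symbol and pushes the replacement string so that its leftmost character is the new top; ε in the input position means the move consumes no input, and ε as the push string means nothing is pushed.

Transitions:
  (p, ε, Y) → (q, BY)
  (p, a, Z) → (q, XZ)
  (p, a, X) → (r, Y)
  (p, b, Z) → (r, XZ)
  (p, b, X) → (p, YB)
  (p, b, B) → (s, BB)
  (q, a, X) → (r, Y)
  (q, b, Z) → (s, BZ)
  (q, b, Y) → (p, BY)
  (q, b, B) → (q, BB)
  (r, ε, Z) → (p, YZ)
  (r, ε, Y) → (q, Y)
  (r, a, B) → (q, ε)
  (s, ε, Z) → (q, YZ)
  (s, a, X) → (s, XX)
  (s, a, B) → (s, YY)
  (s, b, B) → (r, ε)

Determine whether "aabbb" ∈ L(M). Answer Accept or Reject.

Accept

(p, aabbb, Z)
  read a, top Z: go to q, push XZ → (q, abbb, XZ)
  read a, top X: go to r, push Y → (r, bbb, YZ)
  ε-move, top Y: go to q, push Y → (q, bbb, YZ)
  read b, top Y: go to p, push BY → (p, bb, BYZ)
  read b, top B: go to s, push BB → (s, b, BBYZ)
  read b, top B: go to r, push ε → (r, ε, BYZ)
All input consumed; state r ∈ F.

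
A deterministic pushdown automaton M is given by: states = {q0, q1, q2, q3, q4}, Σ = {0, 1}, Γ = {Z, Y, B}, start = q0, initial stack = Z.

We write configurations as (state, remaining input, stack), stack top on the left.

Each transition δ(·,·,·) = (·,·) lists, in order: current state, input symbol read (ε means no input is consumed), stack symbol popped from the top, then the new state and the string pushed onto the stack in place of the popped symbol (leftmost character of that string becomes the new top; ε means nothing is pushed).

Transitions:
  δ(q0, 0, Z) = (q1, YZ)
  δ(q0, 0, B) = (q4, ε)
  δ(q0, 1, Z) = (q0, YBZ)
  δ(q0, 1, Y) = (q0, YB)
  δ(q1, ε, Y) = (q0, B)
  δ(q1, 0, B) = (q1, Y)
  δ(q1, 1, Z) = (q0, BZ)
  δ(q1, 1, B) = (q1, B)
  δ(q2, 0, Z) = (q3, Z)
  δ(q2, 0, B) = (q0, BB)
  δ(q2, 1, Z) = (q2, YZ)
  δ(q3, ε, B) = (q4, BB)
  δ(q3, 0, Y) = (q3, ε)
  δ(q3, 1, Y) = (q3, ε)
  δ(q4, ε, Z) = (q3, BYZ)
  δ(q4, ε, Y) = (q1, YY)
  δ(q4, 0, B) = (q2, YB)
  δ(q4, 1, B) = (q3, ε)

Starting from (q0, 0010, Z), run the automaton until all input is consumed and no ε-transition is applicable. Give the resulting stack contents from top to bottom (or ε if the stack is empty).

YBBYZ

(q0, 0010, Z) ⊢ (q1, 010, YZ) ⊢ (q0, 010, BZ) ⊢ (q4, 10, Z) ⊢ (q3, 10, BYZ) ⊢ (q4, 10, BBYZ) ⊢ (q3, 0, BYZ) ⊢ (q4, 0, BBYZ) ⊢ (q2, ε, YBBYZ)
All input consumed in state q2 with stack YBBYZ.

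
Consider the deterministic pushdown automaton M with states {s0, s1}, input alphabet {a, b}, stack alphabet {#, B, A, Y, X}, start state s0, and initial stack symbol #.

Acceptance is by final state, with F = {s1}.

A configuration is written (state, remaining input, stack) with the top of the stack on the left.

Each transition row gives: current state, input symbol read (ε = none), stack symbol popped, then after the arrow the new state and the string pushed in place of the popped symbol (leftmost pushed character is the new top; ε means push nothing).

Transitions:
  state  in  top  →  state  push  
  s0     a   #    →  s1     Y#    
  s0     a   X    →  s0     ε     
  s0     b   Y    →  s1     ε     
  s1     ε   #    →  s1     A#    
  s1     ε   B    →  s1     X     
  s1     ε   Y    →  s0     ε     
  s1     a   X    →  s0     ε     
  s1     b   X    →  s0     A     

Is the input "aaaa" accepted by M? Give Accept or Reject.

(s0, aaaa, #)
  read a, top #: go to s1, push Y# → (s1, aaa, Y#)
  ε-move, top Y: go to s0, push ε → (s0, aaa, #)
  read a, top #: go to s1, push Y# → (s1, aa, Y#)
  ε-move, top Y: go to s0, push ε → (s0, aa, #)
  read a, top #: go to s1, push Y# → (s1, a, Y#)
  ε-move, top Y: go to s0, push ε → (s0, a, #)
  read a, top #: go to s1, push Y# → (s1, ε, Y#)
All input consumed; state s1 ∈ F.

Accept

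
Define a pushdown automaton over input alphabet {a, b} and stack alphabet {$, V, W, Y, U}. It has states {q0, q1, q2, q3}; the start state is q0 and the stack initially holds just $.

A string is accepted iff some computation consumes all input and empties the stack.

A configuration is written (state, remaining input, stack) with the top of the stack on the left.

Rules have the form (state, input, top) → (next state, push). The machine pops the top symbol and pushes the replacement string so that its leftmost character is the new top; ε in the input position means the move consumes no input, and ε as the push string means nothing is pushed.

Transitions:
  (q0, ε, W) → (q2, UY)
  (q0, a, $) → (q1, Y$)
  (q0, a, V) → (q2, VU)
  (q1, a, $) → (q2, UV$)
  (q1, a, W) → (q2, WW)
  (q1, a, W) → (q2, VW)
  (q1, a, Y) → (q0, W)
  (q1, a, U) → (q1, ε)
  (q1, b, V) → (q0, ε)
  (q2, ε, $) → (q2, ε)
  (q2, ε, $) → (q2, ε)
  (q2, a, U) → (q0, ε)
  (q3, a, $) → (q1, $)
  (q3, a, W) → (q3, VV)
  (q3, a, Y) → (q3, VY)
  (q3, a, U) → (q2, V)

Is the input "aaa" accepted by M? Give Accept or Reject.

No computation consumes all input and empties the stack.

Reject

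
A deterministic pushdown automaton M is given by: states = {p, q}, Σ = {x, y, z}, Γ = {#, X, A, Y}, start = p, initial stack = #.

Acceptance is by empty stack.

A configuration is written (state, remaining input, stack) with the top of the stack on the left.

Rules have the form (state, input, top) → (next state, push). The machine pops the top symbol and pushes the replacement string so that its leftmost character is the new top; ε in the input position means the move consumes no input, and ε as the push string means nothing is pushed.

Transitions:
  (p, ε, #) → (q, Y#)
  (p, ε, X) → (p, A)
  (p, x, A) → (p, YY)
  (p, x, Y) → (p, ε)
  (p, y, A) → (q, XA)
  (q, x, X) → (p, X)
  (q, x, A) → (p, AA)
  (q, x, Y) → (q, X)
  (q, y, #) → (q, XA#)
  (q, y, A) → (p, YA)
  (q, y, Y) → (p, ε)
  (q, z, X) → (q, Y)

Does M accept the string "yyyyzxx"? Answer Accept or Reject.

Reject

(p, yyyyzxx, #) ⊢ (q, yyyyzxx, Y#) ⊢ (p, yyyzxx, #) ⊢ (q, yyyzxx, Y#) ⊢ (p, yyzxx, #) ⊢ (q, yyzxx, Y#) ⊢ (p, yzxx, #) ⊢ (q, yzxx, Y#) ⊢ (p, zxx, #) ⊢ (q, zxx, Y#)
No transition applies at (q, zxx, Y#); input not fully consumed.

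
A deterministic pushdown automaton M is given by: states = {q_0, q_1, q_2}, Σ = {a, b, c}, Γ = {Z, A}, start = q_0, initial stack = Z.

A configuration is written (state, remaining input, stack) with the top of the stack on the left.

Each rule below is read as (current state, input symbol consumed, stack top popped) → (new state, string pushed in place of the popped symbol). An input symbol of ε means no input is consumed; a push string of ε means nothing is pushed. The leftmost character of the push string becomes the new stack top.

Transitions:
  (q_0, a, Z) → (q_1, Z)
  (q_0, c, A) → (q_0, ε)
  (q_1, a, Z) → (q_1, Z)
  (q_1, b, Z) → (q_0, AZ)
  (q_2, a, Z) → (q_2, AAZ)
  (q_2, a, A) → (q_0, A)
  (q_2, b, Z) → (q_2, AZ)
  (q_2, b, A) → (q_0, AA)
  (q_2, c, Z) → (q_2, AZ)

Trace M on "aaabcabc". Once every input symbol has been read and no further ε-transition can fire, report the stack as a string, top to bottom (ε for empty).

(q_0, aaabcabc, Z) ⊢ (q_1, aabcabc, Z) ⊢ (q_1, abcabc, Z) ⊢ (q_1, bcabc, Z) ⊢ (q_0, cabc, AZ) ⊢ (q_0, abc, Z) ⊢ (q_1, bc, Z) ⊢ (q_0, c, AZ) ⊢ (q_0, ε, Z)
All input consumed in state q_0 with stack Z.

Z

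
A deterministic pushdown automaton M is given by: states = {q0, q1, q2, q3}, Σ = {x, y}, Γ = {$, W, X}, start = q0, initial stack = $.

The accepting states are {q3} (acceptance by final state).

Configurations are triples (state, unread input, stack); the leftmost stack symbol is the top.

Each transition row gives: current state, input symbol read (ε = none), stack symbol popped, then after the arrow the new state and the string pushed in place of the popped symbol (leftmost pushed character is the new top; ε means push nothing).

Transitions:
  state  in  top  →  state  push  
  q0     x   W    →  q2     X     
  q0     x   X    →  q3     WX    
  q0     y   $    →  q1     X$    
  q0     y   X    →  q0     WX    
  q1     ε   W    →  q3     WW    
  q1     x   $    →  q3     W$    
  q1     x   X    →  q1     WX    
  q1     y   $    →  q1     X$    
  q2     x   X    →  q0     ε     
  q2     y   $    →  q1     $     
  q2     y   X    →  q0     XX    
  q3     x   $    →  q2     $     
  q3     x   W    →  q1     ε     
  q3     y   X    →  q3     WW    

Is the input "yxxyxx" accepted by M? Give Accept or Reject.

(q0, yxxyxx, $)
  read y, top $: go to q1, push X$ → (q1, xxyxx, X$)
  read x, top X: go to q1, push WX → (q1, xyxx, WX$)
  ε-move, top W: go to q3, push WW → (q3, xyxx, WWX$)
  read x, top W: go to q1, push ε → (q1, yxx, WX$)
  ε-move, top W: go to q3, push WW → (q3, yxx, WWX$)
No transition applies at (q3, yxx, WWX$); input not fully consumed.

Reject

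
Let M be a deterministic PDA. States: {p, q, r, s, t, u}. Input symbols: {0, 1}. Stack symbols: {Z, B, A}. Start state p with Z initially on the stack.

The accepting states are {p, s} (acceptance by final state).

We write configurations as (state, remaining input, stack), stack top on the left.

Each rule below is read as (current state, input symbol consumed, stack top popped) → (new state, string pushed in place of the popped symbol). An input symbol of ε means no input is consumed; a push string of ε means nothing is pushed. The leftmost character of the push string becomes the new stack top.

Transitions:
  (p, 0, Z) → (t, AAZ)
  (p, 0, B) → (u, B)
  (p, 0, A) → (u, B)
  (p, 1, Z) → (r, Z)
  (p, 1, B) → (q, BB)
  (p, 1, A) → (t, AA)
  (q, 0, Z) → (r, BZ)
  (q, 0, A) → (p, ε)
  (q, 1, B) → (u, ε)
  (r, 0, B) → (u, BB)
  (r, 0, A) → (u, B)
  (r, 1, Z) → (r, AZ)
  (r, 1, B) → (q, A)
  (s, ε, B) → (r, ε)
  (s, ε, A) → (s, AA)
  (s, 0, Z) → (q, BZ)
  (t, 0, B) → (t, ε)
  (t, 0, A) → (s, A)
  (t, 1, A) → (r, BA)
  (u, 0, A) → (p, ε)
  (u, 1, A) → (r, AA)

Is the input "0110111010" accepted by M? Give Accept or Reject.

Accept

(p, 0110111010, Z)
  read 0, top Z: go to t, push AAZ → (t, 110111010, AAZ)
  read 1, top A: go to r, push BA → (r, 10111010, BAAZ)
  read 1, top B: go to q, push A → (q, 0111010, AAAZ)
  read 0, top A: go to p, push ε → (p, 111010, AAZ)
  read 1, top A: go to t, push AA → (t, 11010, AAAZ)
  read 1, top A: go to r, push BA → (r, 1010, BAAAZ)
  read 1, top B: go to q, push A → (q, 010, AAAAZ)
  read 0, top A: go to p, push ε → (p, 10, AAAZ)
  read 1, top A: go to t, push AA → (t, 0, AAAAZ)
  read 0, top A: go to s, push A → (s, ε, AAAAZ)
All input consumed; state s ∈ F.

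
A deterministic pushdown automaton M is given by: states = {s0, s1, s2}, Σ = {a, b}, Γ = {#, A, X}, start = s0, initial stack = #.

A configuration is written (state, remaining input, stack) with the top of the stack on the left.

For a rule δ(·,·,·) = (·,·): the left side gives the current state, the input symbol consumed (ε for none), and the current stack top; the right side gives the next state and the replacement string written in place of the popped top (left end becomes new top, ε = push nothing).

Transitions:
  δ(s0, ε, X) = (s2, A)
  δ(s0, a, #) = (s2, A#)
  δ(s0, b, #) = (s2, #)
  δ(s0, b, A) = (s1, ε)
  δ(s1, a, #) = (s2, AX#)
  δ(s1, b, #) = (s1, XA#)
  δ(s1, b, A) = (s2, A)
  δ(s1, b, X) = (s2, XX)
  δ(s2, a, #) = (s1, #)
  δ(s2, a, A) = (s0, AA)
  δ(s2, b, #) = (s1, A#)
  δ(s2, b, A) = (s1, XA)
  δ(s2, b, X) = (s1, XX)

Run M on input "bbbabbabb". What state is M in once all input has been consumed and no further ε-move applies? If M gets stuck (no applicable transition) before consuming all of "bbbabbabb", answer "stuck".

s2

(s0, bbbabbabb, #)
  read b, top #: go to s2, push # → (s2, bbabbabb, #)
  read b, top #: go to s1, push A# → (s1, babbabb, A#)
  read b, top A: go to s2, push A → (s2, abbabb, A#)
  read a, top A: go to s0, push AA → (s0, bbabb, AA#)
  read b, top A: go to s1, push ε → (s1, babb, A#)
  read b, top A: go to s2, push A → (s2, abb, A#)
  read a, top A: go to s0, push AA → (s0, bb, AA#)
  read b, top A: go to s1, push ε → (s1, b, A#)
  read b, top A: go to s2, push A → (s2, ε, A#)
All input consumed; M is in state s2.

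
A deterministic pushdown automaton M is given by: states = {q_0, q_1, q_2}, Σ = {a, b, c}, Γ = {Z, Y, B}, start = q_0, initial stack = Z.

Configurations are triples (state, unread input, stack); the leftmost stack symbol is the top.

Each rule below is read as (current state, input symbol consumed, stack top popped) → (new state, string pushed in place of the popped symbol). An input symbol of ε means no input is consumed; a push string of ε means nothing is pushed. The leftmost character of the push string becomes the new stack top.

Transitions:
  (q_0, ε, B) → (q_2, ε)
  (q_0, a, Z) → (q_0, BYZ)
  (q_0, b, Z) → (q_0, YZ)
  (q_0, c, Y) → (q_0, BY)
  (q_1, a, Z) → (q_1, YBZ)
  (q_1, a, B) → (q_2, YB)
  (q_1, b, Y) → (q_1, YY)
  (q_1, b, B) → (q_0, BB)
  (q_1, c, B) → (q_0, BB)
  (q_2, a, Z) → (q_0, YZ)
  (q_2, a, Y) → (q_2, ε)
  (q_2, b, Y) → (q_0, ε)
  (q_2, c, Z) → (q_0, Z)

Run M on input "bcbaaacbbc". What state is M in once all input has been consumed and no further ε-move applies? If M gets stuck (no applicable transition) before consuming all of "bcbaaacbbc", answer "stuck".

(q_0, bcbaaacbbc, Z)
  read b, top Z: go to q_0, push YZ → (q_0, cbaaacbbc, YZ)
  read c, top Y: go to q_0, push BY → (q_0, baaacbbc, BYZ)
  ε-move, top B: go to q_2, push ε → (q_2, baaacbbc, YZ)
  read b, top Y: go to q_0, push ε → (q_0, aaacbbc, Z)
  read a, top Z: go to q_0, push BYZ → (q_0, aacbbc, BYZ)
  ε-move, top B: go to q_2, push ε → (q_2, aacbbc, YZ)
  read a, top Y: go to q_2, push ε → (q_2, acbbc, Z)
  read a, top Z: go to q_0, push YZ → (q_0, cbbc, YZ)
  read c, top Y: go to q_0, push BY → (q_0, bbc, BYZ)
  ε-move, top B: go to q_2, push ε → (q_2, bbc, YZ)
  read b, top Y: go to q_0, push ε → (q_0, bc, Z)
  read b, top Z: go to q_0, push YZ → (q_0, c, YZ)
  read c, top Y: go to q_0, push BY → (q_0, ε, BYZ)
  ε-move, top B: go to q_2, push ε → (q_2, ε, YZ)
All input consumed; M is in state q_2.

q_2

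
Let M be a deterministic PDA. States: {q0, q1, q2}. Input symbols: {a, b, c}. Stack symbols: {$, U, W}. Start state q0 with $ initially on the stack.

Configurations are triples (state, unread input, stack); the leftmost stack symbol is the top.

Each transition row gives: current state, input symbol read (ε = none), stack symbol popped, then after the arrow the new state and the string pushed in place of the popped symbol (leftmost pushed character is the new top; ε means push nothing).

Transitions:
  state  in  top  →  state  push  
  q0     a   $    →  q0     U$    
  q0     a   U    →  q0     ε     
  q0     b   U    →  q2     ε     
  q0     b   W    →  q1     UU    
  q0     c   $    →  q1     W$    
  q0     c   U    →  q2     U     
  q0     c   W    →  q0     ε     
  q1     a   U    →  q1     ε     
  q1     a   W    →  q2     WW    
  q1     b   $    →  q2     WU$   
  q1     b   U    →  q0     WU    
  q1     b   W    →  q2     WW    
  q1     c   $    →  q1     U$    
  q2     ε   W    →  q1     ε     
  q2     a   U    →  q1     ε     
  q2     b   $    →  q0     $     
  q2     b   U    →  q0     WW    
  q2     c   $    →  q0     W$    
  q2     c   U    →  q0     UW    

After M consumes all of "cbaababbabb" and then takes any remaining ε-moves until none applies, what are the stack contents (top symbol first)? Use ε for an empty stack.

(q0, cbaababbabb, $)
  read c, top $: go to q1, push W$ → (q1, baababbabb, W$)
  read b, top W: go to q2, push WW → (q2, aababbabb, WW$)
  ε-move, top W: go to q1, push ε → (q1, aababbabb, W$)
  read a, top W: go to q2, push WW → (q2, ababbabb, WW$)
  ε-move, top W: go to q1, push ε → (q1, ababbabb, W$)
  read a, top W: go to q2, push WW → (q2, babbabb, WW$)
  ε-move, top W: go to q1, push ε → (q1, babbabb, W$)
  read b, top W: go to q2, push WW → (q2, abbabb, WW$)
  ε-move, top W: go to q1, push ε → (q1, abbabb, W$)
  read a, top W: go to q2, push WW → (q2, bbabb, WW$)
  ε-move, top W: go to q1, push ε → (q1, bbabb, W$)
  read b, top W: go to q2, push WW → (q2, babb, WW$)
  ε-move, top W: go to q1, push ε → (q1, babb, W$)
  read b, top W: go to q2, push WW → (q2, abb, WW$)
  ε-move, top W: go to q1, push ε → (q1, abb, W$)
  read a, top W: go to q2, push WW → (q2, bb, WW$)
  ε-move, top W: go to q1, push ε → (q1, bb, W$)
  read b, top W: go to q2, push WW → (q2, b, WW$)
  ε-move, top W: go to q1, push ε → (q1, b, W$)
  read b, top W: go to q2, push WW → (q2, ε, WW$)
  ε-move, top W: go to q1, push ε → (q1, ε, W$)
All input consumed in state q1 with stack W$.

W$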